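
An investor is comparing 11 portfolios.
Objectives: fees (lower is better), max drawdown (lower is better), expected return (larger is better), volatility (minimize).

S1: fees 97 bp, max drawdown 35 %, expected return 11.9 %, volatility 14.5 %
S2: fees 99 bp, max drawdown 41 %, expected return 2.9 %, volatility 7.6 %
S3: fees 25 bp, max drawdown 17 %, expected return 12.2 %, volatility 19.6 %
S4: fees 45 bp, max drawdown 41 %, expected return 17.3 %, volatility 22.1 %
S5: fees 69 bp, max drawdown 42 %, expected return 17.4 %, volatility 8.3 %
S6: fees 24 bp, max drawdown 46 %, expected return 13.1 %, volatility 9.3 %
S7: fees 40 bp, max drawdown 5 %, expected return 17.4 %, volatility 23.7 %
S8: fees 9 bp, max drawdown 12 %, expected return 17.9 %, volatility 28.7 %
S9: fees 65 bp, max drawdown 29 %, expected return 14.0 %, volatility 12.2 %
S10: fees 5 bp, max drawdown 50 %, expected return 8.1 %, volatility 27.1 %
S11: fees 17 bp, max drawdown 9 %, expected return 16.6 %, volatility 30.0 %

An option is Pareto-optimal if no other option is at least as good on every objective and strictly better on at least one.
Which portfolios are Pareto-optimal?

S1: dominated by S9 (fees 65≤97, max drawdown 29≤35, expected return 14.0≥11.9, volatility 12.2≤14.5).
S2: not dominated (best volatility).
S3: not dominated.
S4: not dominated.
S5: not dominated.
S6: not dominated.
S7: not dominated (best max drawdown).
S8: not dominated (best expected return).
S9: not dominated.
S10: not dominated (best fees).
S11: not dominated.

S2, S3, S4, S5, S6, S7, S8, S9, S10, S11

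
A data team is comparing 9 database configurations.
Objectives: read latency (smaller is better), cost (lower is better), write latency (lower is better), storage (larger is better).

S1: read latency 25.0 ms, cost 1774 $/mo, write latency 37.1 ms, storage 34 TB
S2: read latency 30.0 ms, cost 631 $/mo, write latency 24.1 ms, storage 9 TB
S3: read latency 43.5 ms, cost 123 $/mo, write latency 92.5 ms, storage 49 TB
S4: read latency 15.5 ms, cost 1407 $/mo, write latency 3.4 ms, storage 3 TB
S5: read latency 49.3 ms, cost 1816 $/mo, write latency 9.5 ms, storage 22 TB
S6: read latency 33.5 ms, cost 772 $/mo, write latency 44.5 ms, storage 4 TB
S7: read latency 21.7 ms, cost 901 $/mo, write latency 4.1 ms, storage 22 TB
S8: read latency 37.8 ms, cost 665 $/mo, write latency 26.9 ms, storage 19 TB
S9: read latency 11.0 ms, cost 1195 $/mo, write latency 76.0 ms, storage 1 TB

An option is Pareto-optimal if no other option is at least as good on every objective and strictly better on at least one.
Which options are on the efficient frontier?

S1: not dominated.
S2: not dominated.
S3: not dominated (best cost).
S4: not dominated (best write latency).
S5: dominated by S7 (read latency 21.7≤49.3, cost 901≤1816, write latency 4.1≤9.5, storage 22≥22).
S6: dominated by S2 (read latency 30.0≤33.5, cost 631≤772, write latency 24.1≤44.5, storage 9≥4).
S7: not dominated.
S8: not dominated.
S9: not dominated (best read latency).

S1, S2, S3, S4, S7, S8, S9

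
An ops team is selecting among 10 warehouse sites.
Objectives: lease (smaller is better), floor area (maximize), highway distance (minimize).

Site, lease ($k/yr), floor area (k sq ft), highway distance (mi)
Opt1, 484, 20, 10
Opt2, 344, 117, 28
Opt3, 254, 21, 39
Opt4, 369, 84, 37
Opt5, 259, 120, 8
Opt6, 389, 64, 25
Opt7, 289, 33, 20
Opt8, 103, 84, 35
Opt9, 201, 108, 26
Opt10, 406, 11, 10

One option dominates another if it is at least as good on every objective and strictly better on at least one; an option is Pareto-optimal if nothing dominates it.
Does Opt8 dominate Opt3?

Opt8 vs Opt3: lease 103≤254, floor area 84≥21, highway distance 35≤39 — Opt8 is at least as good on every objective with at least one strict improvement.

Yes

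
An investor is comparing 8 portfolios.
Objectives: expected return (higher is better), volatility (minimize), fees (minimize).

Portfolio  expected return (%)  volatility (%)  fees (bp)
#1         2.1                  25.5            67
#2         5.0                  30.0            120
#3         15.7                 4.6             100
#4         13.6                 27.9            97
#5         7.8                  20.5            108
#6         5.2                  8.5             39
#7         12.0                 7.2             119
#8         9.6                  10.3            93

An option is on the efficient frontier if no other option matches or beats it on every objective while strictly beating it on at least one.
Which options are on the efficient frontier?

#3, #4, #6, #8

#1: dominated by #6 (expected return 5.2≥2.1, volatility 8.5≤25.5, fees 39≤67).
#2: dominated by #3 (expected return 15.7≥5.0, volatility 4.6≤30.0, fees 100≤120).
#3: not dominated (best expected return).
#4: not dominated.
#5: dominated by #3 (expected return 15.7≥7.8, volatility 4.6≤20.5, fees 100≤108).
#6: not dominated (best fees).
#7: dominated by #3 (expected return 15.7≥12.0, volatility 4.6≤7.2, fees 100≤119).
#8: not dominated.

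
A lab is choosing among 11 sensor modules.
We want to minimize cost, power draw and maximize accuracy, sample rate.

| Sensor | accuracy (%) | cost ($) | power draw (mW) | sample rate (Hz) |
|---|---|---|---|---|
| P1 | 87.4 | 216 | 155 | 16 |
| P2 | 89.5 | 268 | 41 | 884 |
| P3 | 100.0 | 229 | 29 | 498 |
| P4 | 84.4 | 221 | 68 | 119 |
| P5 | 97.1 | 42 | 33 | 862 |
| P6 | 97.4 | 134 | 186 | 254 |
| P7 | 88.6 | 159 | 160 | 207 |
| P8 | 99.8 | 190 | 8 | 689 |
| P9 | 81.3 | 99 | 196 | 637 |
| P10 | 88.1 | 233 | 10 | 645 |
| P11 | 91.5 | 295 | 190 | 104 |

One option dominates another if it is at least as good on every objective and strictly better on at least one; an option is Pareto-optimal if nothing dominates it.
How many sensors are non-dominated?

5

P1: dominated by P5 (accuracy 97.1≥87.4, cost 42≤216, power draw 33≤155, sample rate 862≥16).
P2: not dominated (best sample rate).
P3: not dominated (best accuracy).
P4: dominated by P5 (accuracy 97.1≥84.4, cost 42≤221, power draw 33≤68, sample rate 862≥119).
P5: not dominated (best cost).
P6: not dominated.
P7: dominated by P5 (accuracy 97.1≥88.6, cost 42≤159, power draw 33≤160, sample rate 862≥207).
P8: not dominated (best power draw).
P9: dominated by P5 (accuracy 97.1≥81.3, cost 42≤99, power draw 33≤196, sample rate 862≥637).
P10: dominated by P8 (accuracy 99.8≥88.1, cost 190≤233, power draw 8≤10, sample rate 689≥645).
P11: dominated by P3 (accuracy 100.0≥91.5, cost 229≤295, power draw 29≤190, sample rate 498≥104).
Pareto-optimal: P2, P3, P5, P6, P8 → 5.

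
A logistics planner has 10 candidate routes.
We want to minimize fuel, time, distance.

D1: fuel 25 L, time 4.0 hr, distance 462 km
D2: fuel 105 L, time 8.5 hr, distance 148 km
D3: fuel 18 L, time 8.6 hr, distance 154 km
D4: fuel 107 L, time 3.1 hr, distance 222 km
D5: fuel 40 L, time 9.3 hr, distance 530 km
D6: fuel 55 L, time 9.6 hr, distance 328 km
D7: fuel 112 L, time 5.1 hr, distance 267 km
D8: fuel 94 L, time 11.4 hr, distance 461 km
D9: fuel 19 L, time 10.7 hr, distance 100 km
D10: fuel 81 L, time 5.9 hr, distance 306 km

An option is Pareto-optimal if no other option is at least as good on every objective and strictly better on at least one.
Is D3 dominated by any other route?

No

D1: worse on fuel (25 vs 18).
D2: worse on fuel (105 vs 18).
D4: worse on fuel (107 vs 18).
D5: worse on fuel (40 vs 18).
D6: worse on fuel (55 vs 18).
D7: worse on fuel (112 vs 18).
D8: worse on fuel (94 vs 18).
D9: worse on fuel (19 vs 18).
D10: worse on fuel (81 vs 18).
No option is at least as good as D3 on every objective and strictly better on one.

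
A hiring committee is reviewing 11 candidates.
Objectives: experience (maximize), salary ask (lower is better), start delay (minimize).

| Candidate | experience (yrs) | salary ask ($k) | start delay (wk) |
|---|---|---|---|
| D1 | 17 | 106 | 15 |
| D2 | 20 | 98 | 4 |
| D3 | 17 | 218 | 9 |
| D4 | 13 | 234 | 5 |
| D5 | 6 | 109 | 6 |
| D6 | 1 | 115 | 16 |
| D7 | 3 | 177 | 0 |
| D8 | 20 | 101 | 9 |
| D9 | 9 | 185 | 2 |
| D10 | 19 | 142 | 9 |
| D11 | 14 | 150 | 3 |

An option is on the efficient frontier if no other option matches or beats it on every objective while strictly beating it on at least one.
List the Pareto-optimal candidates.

D2, D7, D9, D11

D1: dominated by D2 (experience 20≥17, salary ask 98≤106, start delay 4≤15).
D2: not dominated (best salary ask).
D3: dominated by D2 (experience 20≥17, salary ask 98≤218, start delay 4≤9).
D4: dominated by D2 (experience 20≥13, salary ask 98≤234, start delay 4≤5).
D5: dominated by D2 (experience 20≥6, salary ask 98≤109, start delay 4≤6).
D6: dominated by D1 (experience 17≥1, salary ask 106≤115, start delay 15≤16).
D7: not dominated (best start delay).
D8: dominated by D2 (experience 20≥20, salary ask 98≤101, start delay 4≤9).
D9: not dominated.
D10: dominated by D2 (experience 20≥19, salary ask 98≤142, start delay 4≤9).
D11: not dominated.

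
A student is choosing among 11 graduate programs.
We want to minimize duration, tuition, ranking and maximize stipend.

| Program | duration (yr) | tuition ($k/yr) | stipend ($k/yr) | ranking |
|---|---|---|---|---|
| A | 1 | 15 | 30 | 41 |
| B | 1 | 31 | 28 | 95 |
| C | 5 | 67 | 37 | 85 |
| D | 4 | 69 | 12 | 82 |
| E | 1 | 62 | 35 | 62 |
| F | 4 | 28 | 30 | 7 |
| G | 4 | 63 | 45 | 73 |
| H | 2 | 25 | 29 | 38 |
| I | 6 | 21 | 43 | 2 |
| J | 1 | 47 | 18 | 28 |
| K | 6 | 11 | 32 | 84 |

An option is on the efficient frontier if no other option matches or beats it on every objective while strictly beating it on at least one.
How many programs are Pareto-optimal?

8

A: not dominated.
B: dominated by A (duration 1≤1, tuition 15≤31, stipend 30≥28, ranking 41≤95).
C: dominated by G (duration 4≤5, tuition 63≤67, stipend 45≥37, ranking 73≤85).
D: dominated by A (duration 1≤4, tuition 15≤69, stipend 30≥12, ranking 41≤82).
E: not dominated.
F: not dominated.
G: not dominated (best stipend).
H: not dominated.
I: not dominated (best ranking).
J: not dominated.
K: not dominated (best tuition).
Pareto-optimal: A, E, F, G, H, I, J, K → 8.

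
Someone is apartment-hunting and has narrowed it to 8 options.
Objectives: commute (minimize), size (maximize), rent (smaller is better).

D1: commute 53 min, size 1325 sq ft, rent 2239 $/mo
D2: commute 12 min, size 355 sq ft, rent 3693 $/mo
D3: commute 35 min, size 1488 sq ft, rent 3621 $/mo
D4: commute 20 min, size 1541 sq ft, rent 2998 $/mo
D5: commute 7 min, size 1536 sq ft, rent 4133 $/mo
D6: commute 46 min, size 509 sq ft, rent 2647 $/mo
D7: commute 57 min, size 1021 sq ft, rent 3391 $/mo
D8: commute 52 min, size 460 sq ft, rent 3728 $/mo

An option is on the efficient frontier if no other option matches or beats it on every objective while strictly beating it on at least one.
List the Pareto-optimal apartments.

D1, D2, D4, D5, D6

D1: not dominated (best rent).
D2: not dominated.
D3: dominated by D4 (commute 20≤35, size 1541≥1488, rent 2998≤3621).
D4: not dominated (best size).
D5: not dominated (best commute).
D6: not dominated.
D7: dominated by D1 (commute 53≤57, size 1325≥1021, rent 2239≤3391).
D8: dominated by D3 (commute 35≤52, size 1488≥460, rent 3621≤3728).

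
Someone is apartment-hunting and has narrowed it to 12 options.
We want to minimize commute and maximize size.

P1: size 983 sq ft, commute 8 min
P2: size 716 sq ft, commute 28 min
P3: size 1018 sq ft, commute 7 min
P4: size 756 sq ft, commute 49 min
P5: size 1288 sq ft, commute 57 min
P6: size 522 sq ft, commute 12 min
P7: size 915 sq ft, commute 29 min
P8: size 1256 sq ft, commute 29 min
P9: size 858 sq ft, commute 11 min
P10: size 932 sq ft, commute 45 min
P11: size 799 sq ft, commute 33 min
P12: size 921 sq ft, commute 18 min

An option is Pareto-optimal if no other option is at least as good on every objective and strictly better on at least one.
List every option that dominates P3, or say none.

P1: worse on size (983 vs 1018).
P2: worse on size (716 vs 1018).
P4: worse on size (756 vs 1018).
P5: worse on commute (57 vs 7).
P6: worse on size (522 vs 1018).
P7: worse on size (915 vs 1018).
P8: worse on commute (29 vs 7).
P9: worse on size (858 vs 1018).
P10: worse on size (932 vs 1018).
P11: worse on size (799 vs 1018).
P12: worse on size (921 vs 1018).
No option dominates P3.

none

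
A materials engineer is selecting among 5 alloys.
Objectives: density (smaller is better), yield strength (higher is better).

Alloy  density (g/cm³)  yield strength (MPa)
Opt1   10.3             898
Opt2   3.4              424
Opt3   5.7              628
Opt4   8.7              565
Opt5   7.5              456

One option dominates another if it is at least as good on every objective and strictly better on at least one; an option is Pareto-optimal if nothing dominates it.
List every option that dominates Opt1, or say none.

none

Opt2: worse on yield strength (424 vs 898).
Opt3: worse on yield strength (628 vs 898).
Opt4: worse on yield strength (565 vs 898).
Opt5: worse on yield strength (456 vs 898).
No option dominates Opt1.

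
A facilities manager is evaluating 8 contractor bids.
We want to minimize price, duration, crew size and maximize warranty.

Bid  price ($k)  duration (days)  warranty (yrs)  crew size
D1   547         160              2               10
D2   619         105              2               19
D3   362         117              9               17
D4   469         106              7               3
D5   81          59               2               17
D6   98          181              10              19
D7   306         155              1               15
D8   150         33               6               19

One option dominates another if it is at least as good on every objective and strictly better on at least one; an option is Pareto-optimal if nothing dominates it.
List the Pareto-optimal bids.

D3, D4, D5, D6, D7, D8

D1: dominated by D4 (price 469≤547, duration 106≤160, warranty 7≥2, crew size 3≤10).
D2: dominated by D5 (price 81≤619, duration 59≤105, warranty 2≥2, crew size 17≤19).
D3: not dominated.
D4: not dominated (best crew size).
D5: not dominated (best price).
D6: not dominated (best warranty).
D7: not dominated.
D8: not dominated (best duration).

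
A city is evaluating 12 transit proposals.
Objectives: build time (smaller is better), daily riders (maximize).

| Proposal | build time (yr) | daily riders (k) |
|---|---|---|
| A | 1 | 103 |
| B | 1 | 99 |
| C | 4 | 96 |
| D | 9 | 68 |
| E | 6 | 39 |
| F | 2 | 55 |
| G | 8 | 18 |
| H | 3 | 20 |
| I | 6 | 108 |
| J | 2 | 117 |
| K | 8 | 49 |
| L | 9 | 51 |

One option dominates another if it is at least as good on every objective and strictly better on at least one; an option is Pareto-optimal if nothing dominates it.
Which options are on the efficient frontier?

A, J

A: not dominated.
B: dominated by A (build time 1≤1, daily riders 103≥99).
C: dominated by A (build time 1≤4, daily riders 103≥96).
D: dominated by A (build time 1≤9, daily riders 103≥68).
E: dominated by A (build time 1≤6, daily riders 103≥39).
F: dominated by A (build time 1≤2, daily riders 103≥55).
G: dominated by A (build time 1≤8, daily riders 103≥18).
H: dominated by A (build time 1≤3, daily riders 103≥20).
I: dominated by J (build time 2≤6, daily riders 117≥108).
J: not dominated (best daily riders).
K: dominated by A (build time 1≤8, daily riders 103≥49).
L: dominated by A (build time 1≤9, daily riders 103≥51).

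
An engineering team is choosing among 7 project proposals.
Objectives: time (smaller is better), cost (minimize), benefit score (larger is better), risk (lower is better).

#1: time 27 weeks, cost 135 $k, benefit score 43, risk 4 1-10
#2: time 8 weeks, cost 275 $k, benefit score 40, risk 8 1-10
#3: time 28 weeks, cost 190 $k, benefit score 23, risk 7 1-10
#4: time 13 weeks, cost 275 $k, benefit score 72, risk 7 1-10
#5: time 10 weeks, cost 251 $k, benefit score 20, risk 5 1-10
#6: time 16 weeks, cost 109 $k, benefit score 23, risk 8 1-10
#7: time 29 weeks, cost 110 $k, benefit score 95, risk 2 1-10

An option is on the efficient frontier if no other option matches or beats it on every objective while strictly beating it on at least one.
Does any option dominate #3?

Yes

#1 vs #3: time 27≤28, cost 135≤190, benefit score 43≥23, risk 4≤7 — #1 is at least as good on every objective and strictly better on at least one, so #1 dominates #3.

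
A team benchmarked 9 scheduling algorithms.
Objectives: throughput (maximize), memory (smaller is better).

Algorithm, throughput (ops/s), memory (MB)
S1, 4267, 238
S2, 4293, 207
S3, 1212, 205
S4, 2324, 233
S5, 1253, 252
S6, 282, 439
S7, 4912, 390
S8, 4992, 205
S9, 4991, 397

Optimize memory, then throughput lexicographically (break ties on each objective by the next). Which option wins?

First minimize memory: best is 205, kept {S3, S8}.
Then maximize throughput: best is 4992, kept {S8}.

S8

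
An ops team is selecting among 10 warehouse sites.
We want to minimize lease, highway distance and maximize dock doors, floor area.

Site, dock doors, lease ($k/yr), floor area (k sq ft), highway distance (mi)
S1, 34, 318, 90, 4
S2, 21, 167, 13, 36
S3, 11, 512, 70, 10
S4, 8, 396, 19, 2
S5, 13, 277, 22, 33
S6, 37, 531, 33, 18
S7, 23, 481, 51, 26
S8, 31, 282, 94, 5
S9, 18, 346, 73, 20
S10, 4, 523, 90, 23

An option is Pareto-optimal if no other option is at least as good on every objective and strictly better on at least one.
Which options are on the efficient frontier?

S1, S2, S4, S5, S6, S8

S1: not dominated.
S2: not dominated (best lease).
S3: dominated by S1 (dock doors 34≥11, lease 318≤512, floor area 90≥70, highway distance 4≤10).
S4: not dominated (best highway distance).
S5: not dominated.
S6: not dominated (best dock doors).
S7: dominated by S1 (dock doors 34≥23, lease 318≤481, floor area 90≥51, highway distance 4≤26).
S8: not dominated (best floor area).
S9: dominated by S1 (dock doors 34≥18, lease 318≤346, floor area 90≥73, highway distance 4≤20).
S10: dominated by S1 (dock doors 34≥4, lease 318≤523, floor area 90≥90, highway distance 4≤23).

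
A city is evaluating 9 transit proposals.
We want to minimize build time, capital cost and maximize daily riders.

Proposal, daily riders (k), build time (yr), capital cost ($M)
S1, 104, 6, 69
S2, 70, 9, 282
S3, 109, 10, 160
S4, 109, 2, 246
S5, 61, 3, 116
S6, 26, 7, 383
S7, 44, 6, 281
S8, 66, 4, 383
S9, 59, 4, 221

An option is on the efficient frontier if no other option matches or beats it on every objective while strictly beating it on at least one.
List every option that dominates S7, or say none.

S1: daily riders 104≥44, build time 6≤6, capital cost 69≤281 — dominates S7.
S4: daily riders 109≥44, build time 2≤6, capital cost 246≤281 — dominates S7.
S5: daily riders 61≥44, build time 3≤6, capital cost 116≤281 — dominates S7.
S9: daily riders 59≥44, build time 4≤6, capital cost 221≤281 — dominates S7.
Others (S2, S3, S6, S8) are each worse than S7 on at least one objective.

S1, S4, S5, S9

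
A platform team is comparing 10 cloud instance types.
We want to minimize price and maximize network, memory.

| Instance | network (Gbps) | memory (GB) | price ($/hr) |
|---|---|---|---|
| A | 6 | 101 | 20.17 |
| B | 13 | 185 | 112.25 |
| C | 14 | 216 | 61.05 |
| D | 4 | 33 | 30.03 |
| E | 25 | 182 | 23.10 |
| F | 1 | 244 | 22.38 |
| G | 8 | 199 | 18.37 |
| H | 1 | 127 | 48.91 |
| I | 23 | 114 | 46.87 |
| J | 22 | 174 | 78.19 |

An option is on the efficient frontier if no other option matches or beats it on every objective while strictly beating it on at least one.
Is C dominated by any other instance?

No

A: worse on network (6 vs 14).
B: worse on network (13 vs 14).
D: worse on network (4 vs 14).
E: worse on memory (182 vs 216).
F: worse on network (1 vs 14).
G: worse on network (8 vs 14).
H: worse on network (1 vs 14).
I: worse on memory (114 vs 216).
J: worse on memory (174 vs 216).
No option is at least as good as C on every objective and strictly better on one.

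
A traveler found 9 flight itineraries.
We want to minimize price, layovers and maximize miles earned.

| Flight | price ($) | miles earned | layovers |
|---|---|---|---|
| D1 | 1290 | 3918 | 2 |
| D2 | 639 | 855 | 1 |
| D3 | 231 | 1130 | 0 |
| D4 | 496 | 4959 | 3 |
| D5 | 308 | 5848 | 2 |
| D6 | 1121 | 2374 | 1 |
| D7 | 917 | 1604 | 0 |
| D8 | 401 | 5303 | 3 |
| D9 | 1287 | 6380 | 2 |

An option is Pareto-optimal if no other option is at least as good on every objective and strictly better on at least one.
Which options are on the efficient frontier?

D3, D5, D6, D7, D9

D1: dominated by D5 (price 308≤1290, miles earned 5848≥3918, layovers 2≤2).
D2: dominated by D3 (price 231≤639, miles earned 1130≥855, layovers 0≤1).
D3: not dominated (best price).
D4: dominated by D5 (price 308≤496, miles earned 5848≥4959, layovers 2≤3).
D5: not dominated.
D6: not dominated.
D7: not dominated.
D8: dominated by D5 (price 308≤401, miles earned 5848≥5303, layovers 2≤3).
D9: not dominated (best miles earned).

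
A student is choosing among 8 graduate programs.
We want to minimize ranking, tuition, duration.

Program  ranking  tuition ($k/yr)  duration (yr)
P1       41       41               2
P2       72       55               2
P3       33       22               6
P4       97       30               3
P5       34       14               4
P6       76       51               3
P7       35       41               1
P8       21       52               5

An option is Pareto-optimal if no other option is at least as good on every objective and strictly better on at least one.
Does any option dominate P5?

P1: worse on ranking (41 vs 34).
P2: worse on ranking (72 vs 34).
P3: worse on tuition (22 vs 14).
P4: worse on ranking (97 vs 34).
P6: worse on ranking (76 vs 34).
P7: worse on ranking (35 vs 34).
P8: worse on tuition (52 vs 14).
No option is at least as good as P5 on every objective and strictly better on one.

No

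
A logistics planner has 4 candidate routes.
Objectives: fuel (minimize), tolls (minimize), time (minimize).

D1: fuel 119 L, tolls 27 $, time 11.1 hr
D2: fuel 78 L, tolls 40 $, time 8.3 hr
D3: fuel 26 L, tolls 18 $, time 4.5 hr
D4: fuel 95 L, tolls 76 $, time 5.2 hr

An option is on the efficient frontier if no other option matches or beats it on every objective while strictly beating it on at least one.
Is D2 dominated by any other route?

Yes

D3 vs D2: fuel 26≤78, tolls 18≤40, time 4.5≤8.3 — D3 is at least as good on every objective and strictly better on at least one, so D3 dominates D2.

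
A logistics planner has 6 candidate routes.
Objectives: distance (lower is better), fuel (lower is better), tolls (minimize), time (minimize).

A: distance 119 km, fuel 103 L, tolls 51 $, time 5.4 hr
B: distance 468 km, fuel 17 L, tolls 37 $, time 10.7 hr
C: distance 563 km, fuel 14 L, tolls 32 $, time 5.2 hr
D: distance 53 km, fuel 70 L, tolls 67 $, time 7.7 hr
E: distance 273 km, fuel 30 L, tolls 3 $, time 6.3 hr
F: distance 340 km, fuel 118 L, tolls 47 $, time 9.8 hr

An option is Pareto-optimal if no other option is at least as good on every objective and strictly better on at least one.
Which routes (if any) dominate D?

none

A: worse on distance (119 vs 53).
B: worse on distance (468 vs 53).
C: worse on distance (563 vs 53).
E: worse on distance (273 vs 53).
F: worse on distance (340 vs 53).
No option dominates D.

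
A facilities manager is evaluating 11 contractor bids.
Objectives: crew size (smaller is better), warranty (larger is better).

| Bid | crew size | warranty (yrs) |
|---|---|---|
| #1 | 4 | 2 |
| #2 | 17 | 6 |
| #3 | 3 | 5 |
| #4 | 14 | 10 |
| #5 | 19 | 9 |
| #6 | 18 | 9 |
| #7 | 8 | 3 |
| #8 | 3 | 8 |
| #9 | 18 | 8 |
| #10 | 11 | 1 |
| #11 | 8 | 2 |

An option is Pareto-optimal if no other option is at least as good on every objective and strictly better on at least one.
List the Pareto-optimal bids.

#1: dominated by #3 (crew size 3≤4, warranty 5≥2).
#2: dominated by #4 (crew size 14≤17, warranty 10≥6).
#3: dominated by #8 (crew size 3≤3, warranty 8≥5).
#4: not dominated (best warranty).
#5: dominated by #4 (crew size 14≤19, warranty 10≥9).
#6: dominated by #4 (crew size 14≤18, warranty 10≥9).
#7: dominated by #3 (crew size 3≤8, warranty 5≥3).
#8: not dominated.
#9: dominated by #4 (crew size 14≤18, warranty 10≥8).
#10: dominated by #1 (crew size 4≤11, warranty 2≥1).
#11: dominated by #1 (crew size 4≤8, warranty 2≥2).

#4, #8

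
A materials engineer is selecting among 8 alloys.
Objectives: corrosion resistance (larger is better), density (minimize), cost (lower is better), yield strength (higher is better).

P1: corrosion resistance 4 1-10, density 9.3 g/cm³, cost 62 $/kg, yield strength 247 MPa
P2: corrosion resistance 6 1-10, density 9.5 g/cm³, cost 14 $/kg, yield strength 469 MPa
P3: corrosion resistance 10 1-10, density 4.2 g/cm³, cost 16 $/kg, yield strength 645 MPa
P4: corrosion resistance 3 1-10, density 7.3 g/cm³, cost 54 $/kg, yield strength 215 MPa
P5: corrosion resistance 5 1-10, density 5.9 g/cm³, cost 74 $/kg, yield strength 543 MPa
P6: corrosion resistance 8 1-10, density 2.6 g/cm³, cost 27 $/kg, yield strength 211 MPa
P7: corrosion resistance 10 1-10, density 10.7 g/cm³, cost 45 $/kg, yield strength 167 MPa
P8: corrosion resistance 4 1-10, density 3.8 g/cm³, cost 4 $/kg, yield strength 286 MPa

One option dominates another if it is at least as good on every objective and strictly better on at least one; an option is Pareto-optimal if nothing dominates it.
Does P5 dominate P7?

No

P5 vs P7: P5 is worse on corrosion resistance (5 vs 10), so it does not dominate P7.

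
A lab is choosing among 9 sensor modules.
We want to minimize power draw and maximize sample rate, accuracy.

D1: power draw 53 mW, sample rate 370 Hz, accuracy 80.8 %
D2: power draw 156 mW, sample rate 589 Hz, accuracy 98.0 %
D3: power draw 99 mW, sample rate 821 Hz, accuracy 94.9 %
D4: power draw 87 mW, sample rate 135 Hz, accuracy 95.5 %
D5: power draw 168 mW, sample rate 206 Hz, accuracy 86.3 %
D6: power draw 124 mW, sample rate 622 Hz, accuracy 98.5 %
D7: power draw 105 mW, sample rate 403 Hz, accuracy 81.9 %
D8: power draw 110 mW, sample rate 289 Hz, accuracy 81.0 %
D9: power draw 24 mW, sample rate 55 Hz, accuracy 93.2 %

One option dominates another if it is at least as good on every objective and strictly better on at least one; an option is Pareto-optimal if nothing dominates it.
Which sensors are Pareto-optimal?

D1, D3, D4, D6, D9

D1: not dominated.
D2: dominated by D6 (power draw 124≤156, sample rate 622≥589, accuracy 98.5≥98.0).
D3: not dominated (best sample rate).
D4: not dominated.
D5: dominated by D2 (power draw 156≤168, sample rate 589≥206, accuracy 98.0≥86.3).
D6: not dominated (best accuracy).
D7: dominated by D3 (power draw 99≤105, sample rate 821≥403, accuracy 94.9≥81.9).
D8: dominated by D3 (power draw 99≤110, sample rate 821≥289, accuracy 94.9≥81.0).
D9: not dominated (best power draw).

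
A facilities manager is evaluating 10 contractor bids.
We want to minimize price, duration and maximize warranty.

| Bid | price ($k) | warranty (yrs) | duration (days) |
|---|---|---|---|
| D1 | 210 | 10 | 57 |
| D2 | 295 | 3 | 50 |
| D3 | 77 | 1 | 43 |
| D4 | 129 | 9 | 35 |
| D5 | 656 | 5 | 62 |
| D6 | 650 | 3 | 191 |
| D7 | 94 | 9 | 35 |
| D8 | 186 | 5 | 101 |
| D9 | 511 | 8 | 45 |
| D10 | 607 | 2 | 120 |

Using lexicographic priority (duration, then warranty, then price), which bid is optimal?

D7

First minimize duration: best is 35, kept {D4, D7}.
Then maximize warranty: best is 9, kept {D4, D7}.
Then minimize price: best is 94, kept {D7}.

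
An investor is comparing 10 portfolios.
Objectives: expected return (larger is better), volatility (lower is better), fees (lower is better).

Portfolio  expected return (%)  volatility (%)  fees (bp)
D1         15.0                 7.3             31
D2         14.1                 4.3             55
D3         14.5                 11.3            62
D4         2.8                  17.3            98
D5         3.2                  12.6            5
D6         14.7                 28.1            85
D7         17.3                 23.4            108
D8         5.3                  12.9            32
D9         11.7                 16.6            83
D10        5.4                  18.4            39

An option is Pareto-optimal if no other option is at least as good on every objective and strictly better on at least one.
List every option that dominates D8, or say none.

D1: expected return 15.0≥5.3, volatility 7.3≤12.9, fees 31≤32 — dominates D8.
Others (D2, D3, D4, D5, D6, D7, D9, D10) are each worse than D8 on at least one objective.

D1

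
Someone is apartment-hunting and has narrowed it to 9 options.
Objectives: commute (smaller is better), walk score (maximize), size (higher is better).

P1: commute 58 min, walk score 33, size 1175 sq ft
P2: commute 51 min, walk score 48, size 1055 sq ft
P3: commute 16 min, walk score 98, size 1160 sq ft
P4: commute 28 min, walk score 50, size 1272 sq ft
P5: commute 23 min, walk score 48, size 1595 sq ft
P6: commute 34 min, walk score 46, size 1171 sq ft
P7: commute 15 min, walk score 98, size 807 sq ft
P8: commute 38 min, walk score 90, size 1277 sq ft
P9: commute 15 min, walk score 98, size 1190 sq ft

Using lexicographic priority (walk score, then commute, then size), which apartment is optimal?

P9

First maximize walk score: best is 98, kept {P3, P7, P9}.
Then minimize commute: best is 15, kept {P7, P9}.
Then maximize size: best is 1190, kept {P9}.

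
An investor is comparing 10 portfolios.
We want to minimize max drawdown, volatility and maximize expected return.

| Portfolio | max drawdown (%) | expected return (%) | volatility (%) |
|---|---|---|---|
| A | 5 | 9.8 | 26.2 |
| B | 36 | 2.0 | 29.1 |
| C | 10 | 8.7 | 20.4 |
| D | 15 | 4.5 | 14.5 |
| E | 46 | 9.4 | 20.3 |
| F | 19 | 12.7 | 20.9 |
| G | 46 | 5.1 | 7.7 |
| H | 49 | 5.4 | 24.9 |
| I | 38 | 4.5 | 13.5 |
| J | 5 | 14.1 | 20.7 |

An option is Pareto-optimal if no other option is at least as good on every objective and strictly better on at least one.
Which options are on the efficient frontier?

C, D, E, G, I, J

A: dominated by J (max drawdown 5≤5, expected return 14.1≥9.8, volatility 20.7≤26.2).
B: dominated by A (max drawdown 5≤36, expected return 9.8≥2.0, volatility 26.2≤29.1).
C: not dominated.
D: not dominated.
E: not dominated.
F: dominated by J (max drawdown 5≤19, expected return 14.1≥12.7, volatility 20.7≤20.9).
G: not dominated (best volatility).
H: dominated by C (max drawdown 10≤49, expected return 8.7≥5.4, volatility 20.4≤24.9).
I: not dominated.
J: not dominated (best expected return).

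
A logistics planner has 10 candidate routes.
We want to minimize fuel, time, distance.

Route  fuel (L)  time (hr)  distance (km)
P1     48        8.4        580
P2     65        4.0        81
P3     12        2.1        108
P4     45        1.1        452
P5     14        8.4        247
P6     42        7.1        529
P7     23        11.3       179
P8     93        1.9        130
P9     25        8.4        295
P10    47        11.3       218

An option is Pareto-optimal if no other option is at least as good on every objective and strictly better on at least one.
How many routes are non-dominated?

4

P1: dominated by P3 (fuel 12≤48, time 2.1≤8.4, distance 108≤580).
P2: not dominated (best distance).
P3: not dominated (best fuel).
P4: not dominated (best time).
P5: dominated by P3 (fuel 12≤14, time 2.1≤8.4, distance 108≤247).
P6: dominated by P3 (fuel 12≤42, time 2.1≤7.1, distance 108≤529).
P7: dominated by P3 (fuel 12≤23, time 2.1≤11.3, distance 108≤179).
P8: not dominated.
P9: dominated by P3 (fuel 12≤25, time 2.1≤8.4, distance 108≤295).
P10: dominated by P3 (fuel 12≤47, time 2.1≤11.3, distance 108≤218).
Pareto-optimal: P2, P3, P4, P8 → 4.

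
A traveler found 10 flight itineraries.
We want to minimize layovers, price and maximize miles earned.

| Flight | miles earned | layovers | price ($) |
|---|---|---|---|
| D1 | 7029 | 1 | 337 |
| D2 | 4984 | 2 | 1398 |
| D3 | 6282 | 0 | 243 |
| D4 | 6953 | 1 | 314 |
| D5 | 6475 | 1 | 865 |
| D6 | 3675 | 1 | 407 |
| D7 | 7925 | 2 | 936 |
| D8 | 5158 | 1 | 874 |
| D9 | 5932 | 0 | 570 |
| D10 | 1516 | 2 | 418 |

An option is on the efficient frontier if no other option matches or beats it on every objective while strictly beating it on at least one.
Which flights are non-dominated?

D1, D3, D4, D7

D1: not dominated.
D2: dominated by D1 (miles earned 7029≥4984, layovers 1≤2, price 337≤1398).
D3: not dominated (best price).
D4: not dominated.
D5: dominated by D1 (miles earned 7029≥6475, layovers 1≤1, price 337≤865).
D6: dominated by D1 (miles earned 7029≥3675, layovers 1≤1, price 337≤407).
D7: not dominated (best miles earned).
D8: dominated by D1 (miles earned 7029≥5158, layovers 1≤1, price 337≤874).
D9: dominated by D3 (miles earned 6282≥5932, layovers 0≤0, price 243≤570).
D10: dominated by D1 (miles earned 7029≥1516, layovers 1≤2, price 337≤418).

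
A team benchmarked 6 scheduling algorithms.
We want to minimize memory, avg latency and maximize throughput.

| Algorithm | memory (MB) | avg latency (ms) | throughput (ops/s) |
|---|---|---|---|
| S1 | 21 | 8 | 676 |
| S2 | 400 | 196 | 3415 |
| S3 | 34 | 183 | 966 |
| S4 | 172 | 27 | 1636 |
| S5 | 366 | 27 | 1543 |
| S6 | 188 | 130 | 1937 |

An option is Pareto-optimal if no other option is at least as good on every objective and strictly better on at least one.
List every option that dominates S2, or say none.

S1: worse on throughput (676 vs 3415).
S3: worse on throughput (966 vs 3415).
S4: worse on throughput (1636 vs 3415).
S5: worse on throughput (1543 vs 3415).
S6: worse on throughput (1937 vs 3415).
No option dominates S2.

none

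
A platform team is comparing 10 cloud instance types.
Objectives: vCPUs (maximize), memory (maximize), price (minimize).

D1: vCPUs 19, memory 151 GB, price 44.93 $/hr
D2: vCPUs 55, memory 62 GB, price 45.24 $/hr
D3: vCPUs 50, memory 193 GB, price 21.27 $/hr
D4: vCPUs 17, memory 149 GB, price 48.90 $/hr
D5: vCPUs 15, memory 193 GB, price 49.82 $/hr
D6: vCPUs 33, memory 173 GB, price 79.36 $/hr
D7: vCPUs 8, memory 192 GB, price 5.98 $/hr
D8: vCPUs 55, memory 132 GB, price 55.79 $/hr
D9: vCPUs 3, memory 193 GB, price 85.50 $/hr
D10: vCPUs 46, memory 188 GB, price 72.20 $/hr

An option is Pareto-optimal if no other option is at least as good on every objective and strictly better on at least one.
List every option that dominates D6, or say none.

D3: vCPUs 50≥33, memory 193≥173, price 21.27≤79.36 — dominates D6.
D10: vCPUs 46≥33, memory 188≥173, price 72.20≤79.36 — dominates D6.
Others (D1, D2, D4, D5, D7, D8, D9) are each worse than D6 on at least one objective.

D3, D10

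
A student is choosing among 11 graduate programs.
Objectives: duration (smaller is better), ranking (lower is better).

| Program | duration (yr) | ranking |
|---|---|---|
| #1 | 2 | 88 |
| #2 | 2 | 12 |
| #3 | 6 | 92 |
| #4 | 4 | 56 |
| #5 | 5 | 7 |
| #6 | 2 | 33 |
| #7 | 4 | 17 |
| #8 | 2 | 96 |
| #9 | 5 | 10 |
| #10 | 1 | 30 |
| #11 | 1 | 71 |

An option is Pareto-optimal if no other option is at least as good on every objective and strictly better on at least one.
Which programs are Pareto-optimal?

#1: dominated by #2 (duration 2≤2, ranking 12≤88).
#2: not dominated.
#3: dominated by #1 (duration 2≤6, ranking 88≤92).
#4: dominated by #2 (duration 2≤4, ranking 12≤56).
#5: not dominated (best ranking).
#6: dominated by #2 (duration 2≤2, ranking 12≤33).
#7: dominated by #2 (duration 2≤4, ranking 12≤17).
#8: dominated by #1 (duration 2≤2, ranking 88≤96).
#9: dominated by #5 (duration 5≤5, ranking 7≤10).
#10: not dominated.
#11: dominated by #10 (duration 1≤1, ranking 30≤71).

#2, #5, #10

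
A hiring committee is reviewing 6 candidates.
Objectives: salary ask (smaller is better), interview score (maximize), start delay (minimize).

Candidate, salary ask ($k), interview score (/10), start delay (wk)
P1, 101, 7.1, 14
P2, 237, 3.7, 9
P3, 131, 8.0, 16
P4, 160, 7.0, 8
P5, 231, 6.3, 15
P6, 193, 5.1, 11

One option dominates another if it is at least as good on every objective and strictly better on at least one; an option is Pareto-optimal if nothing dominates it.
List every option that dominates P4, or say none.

P1: worse on start delay (14 vs 8).
P2: worse on salary ask (237 vs 160).
P3: worse on start delay (16 vs 8).
P5: worse on salary ask (231 vs 160).
P6: worse on salary ask (193 vs 160).
No option dominates P4.

none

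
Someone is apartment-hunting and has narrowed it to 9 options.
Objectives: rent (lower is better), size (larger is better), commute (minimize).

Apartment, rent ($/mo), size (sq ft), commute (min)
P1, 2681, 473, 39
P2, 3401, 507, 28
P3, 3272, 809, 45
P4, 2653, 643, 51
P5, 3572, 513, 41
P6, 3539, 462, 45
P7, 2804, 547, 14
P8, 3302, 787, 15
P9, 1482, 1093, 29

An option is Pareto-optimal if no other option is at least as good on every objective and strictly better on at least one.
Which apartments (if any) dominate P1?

P9

P9: rent 1482≤2681, size 1093≥473, commute 29≤39 — dominates P1.
Others (P2, P3, P4, P5, P6, P7, P8) are each worse than P1 on at least one objective.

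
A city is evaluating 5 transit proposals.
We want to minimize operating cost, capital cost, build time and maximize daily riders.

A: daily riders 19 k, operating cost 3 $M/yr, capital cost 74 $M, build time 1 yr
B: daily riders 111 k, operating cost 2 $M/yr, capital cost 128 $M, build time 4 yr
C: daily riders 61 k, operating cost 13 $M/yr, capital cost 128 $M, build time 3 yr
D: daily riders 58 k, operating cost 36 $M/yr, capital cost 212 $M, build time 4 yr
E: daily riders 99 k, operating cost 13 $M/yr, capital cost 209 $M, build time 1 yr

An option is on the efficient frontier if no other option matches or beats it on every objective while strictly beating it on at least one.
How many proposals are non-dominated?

4

A: not dominated (best capital cost).
B: not dominated (best daily riders).
C: not dominated.
D: dominated by B (daily riders 111≥58, operating cost 2≤36, capital cost 128≤212, build time 4≤4).
E: not dominated.
Pareto-optimal: A, B, C, E → 4.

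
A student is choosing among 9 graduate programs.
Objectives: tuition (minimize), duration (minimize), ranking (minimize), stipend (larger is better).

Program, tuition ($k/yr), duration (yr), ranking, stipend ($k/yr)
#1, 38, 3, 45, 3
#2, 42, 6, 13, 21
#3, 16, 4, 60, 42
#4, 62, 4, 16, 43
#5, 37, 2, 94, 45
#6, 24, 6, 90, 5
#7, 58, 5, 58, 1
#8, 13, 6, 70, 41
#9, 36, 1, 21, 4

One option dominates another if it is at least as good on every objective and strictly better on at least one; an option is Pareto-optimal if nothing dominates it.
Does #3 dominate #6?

#3 vs #6: tuition 16≤24, duration 4≤6, ranking 60≤90, stipend 42≥5 — #3 is at least as good on every objective with at least one strict improvement.

Yes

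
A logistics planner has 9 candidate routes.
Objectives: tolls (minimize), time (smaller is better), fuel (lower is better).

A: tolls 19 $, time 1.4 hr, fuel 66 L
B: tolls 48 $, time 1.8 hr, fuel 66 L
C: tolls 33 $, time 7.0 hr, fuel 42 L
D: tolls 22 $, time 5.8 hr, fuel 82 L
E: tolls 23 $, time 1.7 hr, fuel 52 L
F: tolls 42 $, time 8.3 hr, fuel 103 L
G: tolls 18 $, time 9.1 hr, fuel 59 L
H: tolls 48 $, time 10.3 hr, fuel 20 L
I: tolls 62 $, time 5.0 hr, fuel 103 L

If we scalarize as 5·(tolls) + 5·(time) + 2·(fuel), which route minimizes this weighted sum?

A: 5·19 + 5·1.4 + 2·66 = 234.0
B: 5·48 + 5·1.8 + 2·66 = 381.0
C: 5·33 + 5·7.0 + 2·42 = 284.0
D: 5·22 + 5·5.8 + 2·82 = 303.0
E: 5·23 + 5·1.7 + 2·52 = 227.5
F: 5·42 + 5·8.3 + 2·103 = 457.5
G: 5·18 + 5·9.1 + 2·59 = 253.5
H: 5·48 + 5·10.3 + 2·20 = 331.5
I: 5·62 + 5·5.0 + 2·103 = 541.0
Lowest: E at 227.5.

E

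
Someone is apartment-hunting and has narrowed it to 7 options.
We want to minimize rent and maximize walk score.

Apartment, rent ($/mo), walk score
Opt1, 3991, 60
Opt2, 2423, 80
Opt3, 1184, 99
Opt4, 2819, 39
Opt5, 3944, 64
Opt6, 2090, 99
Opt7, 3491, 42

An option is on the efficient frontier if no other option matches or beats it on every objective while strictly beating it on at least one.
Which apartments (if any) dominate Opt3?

Opt1: worse on rent (3991 vs 1184).
Opt2: worse on rent (2423 vs 1184).
Opt4: worse on rent (2819 vs 1184).
Opt5: worse on rent (3944 vs 1184).
Opt6: worse on rent (2090 vs 1184).
Opt7: worse on rent (3491 vs 1184).
No option dominates Opt3.

none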